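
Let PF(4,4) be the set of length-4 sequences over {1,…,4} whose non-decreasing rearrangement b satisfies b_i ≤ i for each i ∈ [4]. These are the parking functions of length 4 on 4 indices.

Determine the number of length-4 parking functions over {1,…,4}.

125

|PF| = 1·5^3 = 1 · 125 = 125
One tuple (4,2,1,3) → sorted (1,2,3,4): b_i ≤ i ∀i, a PF.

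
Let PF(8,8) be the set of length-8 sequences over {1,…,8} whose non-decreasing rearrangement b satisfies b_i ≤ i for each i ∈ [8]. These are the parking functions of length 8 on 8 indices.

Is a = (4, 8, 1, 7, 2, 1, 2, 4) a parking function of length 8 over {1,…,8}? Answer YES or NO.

YES

Order a: b = (1, 1, 2, 2, 4, 4, 7, 8).
  b_1=1 ≤ 1
  b_2=1 ≤ 2
  b_3=2 ≤ 3
  b_4=2 ≤ 4
  b_5=4 ≤ 5
  b_6=4 ≤ 6
  b_7=7 ≤ 7
  b_8=8 ≤ 8
All bounds hold ⇒ YES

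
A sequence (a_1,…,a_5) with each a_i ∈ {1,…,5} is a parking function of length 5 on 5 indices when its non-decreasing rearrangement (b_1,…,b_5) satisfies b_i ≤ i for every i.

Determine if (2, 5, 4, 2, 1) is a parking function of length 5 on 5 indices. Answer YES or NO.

YES

Sorted: b = (1, 2, 2, 4, 5).
  b_1=1 ≤ 1
  b_2=2 ≤ 2
  b_3=2 ≤ 3
  b_4=4 ≤ 4
  b_5=5 ≤ 5
All bounds hold ⇒ YES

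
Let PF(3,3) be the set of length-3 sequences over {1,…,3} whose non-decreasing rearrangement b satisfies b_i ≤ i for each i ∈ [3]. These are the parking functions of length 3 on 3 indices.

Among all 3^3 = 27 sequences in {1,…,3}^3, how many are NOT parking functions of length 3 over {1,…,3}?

11

|PF| = (3+1−3)·(3+1)^{3−1} = 1·16 = 16 (Konheim–Weiss)
Check (3,3,3) → sorted (3,3,3): b_1=3>1, not a PF.
Total 27; non-PF = 27−16 = 11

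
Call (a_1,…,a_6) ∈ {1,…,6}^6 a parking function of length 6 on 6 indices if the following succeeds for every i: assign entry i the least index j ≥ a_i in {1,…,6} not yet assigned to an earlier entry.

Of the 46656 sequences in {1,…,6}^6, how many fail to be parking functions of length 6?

29849

|PF| = (6+1−6)·(6+1)^{6−1} = 1·16807 = 16807 (Konheim–Weiss)
E.g. (2,2,2,4,6,5) → sorted (2,2,2,4,5,6): b_1=2>1, not a PF.
So 46656 − 16807 = 29849 fail.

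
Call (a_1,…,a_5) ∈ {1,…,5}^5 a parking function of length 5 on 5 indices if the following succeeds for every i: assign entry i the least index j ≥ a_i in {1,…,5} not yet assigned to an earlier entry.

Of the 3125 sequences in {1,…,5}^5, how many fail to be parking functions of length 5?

1829

#PF = 1·6^4 = 1×1296 = 1296
Example (5,4,4,5,5) → sorted (4,4,5,5,5): b_1=4>1, not a PF.
So 3125 − 1296 = 1829 fail.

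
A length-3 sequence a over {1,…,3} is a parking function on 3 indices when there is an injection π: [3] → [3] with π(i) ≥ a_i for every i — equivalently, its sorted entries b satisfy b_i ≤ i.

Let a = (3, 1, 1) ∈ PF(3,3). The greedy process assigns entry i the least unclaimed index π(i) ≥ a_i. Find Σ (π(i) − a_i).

1

Σπ = 3·4/2 = 6 (π permutes [3]); Σa = 3+1+1 = 5; disp = 6−5 = 1.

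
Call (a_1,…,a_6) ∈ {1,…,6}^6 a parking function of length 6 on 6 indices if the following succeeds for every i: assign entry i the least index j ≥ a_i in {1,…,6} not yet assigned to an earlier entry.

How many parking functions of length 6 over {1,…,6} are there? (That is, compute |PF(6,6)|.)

|PF| = 1·7^5 = 1·16807 = 16807
E.g. (3,1,3,1,6,3) → sorted (1,1,3,3,3,6): b_i ≤ i ∀i, a PF.

16807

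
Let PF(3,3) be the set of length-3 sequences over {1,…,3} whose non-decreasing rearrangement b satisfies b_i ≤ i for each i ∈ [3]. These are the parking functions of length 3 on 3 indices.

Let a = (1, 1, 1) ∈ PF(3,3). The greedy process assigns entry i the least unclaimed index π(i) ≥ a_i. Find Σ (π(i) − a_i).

Σπ = 3·4/2 = 6 (π permutes [3]); Σa = 1+1+1 = 3; disp = 6−3 = 3.

3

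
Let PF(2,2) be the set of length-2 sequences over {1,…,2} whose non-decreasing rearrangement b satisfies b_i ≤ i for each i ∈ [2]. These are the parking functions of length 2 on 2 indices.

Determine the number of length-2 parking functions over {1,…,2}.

3

#PF = (2+1−2)·(2+1)^{2−1} = 1×3 = 3 (Pollak)
One tuple (1,1) → sorted (1,1): b_i ≤ i ∀i, a PF.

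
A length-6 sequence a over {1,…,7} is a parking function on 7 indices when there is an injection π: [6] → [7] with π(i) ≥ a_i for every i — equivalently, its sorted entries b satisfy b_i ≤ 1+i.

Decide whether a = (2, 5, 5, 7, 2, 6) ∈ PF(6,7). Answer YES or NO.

Sorted: b = (2, 2, 5, 5, 6, 7).
  b_1=2 ≤ 2
  b_2=2 ≤ 3
  b_3=5 > 4
  fails at i=3 ⇒ NO

NO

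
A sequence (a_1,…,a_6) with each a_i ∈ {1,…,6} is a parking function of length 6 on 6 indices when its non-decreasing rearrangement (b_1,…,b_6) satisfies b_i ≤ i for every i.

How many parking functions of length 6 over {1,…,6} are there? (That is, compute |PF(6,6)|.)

|PF| = (7−6)·7^(6−1) = 1×16807 = 16807 (Pollak)
Check (4,1,2,6,2,3) → sorted (1,2,2,3,4,6): b_i ≤ i ∀i, a PF.

16807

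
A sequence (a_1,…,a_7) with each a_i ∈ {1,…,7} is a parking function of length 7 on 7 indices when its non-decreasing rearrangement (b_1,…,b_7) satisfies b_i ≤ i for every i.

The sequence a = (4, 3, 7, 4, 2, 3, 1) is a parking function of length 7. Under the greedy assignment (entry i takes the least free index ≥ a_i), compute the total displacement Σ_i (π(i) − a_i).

Σπ = 28 ({1..7} each once); Σa = 4+3+7+4+2+3+1 = 24; disp = 28−24 = 4.

4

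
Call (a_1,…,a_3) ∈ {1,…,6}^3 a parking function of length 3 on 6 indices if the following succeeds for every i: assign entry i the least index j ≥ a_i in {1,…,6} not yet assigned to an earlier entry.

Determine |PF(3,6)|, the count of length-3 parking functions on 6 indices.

196

|PF| = 4·7^2 = 4·49 = 196 [KW]
E.g. (5,4,2) → sorted (2,4,5): b_i ≤ 3+i ∀i, a PF.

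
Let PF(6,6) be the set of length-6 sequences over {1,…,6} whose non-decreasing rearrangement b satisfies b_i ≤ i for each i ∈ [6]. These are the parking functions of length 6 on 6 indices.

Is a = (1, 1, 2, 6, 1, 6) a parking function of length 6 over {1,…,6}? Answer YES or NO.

NO

Sorted: b = (1, 1, 1, 2, 6, 6).
  b_1=1 ≤ 1
  b_2=1 ≤ 2
  b_3=1 ≤ 3
  b_4=2 ≤ 4
  b_5=6 > 5
  fails at i=5 ⇒ NO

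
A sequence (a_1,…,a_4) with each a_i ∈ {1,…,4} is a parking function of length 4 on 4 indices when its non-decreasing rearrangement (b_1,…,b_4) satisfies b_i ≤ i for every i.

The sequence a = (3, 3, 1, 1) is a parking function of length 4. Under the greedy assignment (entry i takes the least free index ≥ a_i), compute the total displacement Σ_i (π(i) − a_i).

2

Σπ(i) = 1+…+4 = 10; Σa = 3+3+1+1 = 8; disp = 10−8 = 2.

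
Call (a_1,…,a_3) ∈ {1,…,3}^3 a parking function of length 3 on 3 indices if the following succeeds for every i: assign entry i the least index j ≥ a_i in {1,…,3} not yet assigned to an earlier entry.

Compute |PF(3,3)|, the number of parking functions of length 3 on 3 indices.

|PF(3,3)| = (4−3)·4^(3−1) = 1 · 16 = 16
Example (1,2,2) → sorted (1,2,2): b_i ≤ i ∀i, a PF.

16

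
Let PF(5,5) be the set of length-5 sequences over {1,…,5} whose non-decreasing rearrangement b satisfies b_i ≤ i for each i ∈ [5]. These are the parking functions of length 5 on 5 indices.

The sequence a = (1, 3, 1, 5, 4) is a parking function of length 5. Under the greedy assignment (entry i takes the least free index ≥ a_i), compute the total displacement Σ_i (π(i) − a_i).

Σπ = 15 ({1..5} each once); Σa = 1+3+1+5+4 = 14; disp = 15−14 = 1.

1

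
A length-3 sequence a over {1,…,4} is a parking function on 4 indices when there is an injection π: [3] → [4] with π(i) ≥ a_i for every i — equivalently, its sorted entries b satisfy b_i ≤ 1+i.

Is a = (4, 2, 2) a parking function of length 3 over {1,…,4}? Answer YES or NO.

YES

Sorted: b = (2, 2, 4).
  b_1=2 ≤ 2
  b_2=2 ≤ 3
  b_3=4 ≤ 4
All bounds hold ⇒ YES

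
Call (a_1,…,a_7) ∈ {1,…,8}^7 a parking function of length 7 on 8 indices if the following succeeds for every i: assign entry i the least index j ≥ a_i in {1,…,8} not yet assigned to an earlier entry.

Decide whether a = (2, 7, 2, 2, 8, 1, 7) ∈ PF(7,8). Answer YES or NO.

Order a: b = (1, 2, 2, 2, 7, 7, 8).
  b_1=1 ≤ 2
  b_2=2 ≤ 3
  b_3=2 ≤ 4
  b_4=2 ≤ 5
  b_5=7 > 6
  fails at i=5 ⇒ NO

NO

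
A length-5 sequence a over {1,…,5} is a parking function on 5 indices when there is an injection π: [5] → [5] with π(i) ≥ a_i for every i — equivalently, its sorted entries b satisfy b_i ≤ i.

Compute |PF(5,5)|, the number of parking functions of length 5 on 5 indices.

1296

#PF = (6−5)·6^(5−1) = 1 · 1296 = 1296 (Pollak)
Check (1,3,4,4,1) → sorted (1,1,3,4,4): b_i ≤ i ∀i, a PF.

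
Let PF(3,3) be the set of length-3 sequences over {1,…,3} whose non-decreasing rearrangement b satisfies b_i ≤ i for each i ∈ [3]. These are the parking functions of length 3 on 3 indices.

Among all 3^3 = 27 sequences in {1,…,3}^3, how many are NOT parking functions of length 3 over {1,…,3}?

#PF = 1·4^2 = 1·16 = 16 [KW]
E.g. (2,3,2) → sorted (2,2,3): b_1=2>1, not a PF.
Total 27; non-PF = 27−16 = 11

11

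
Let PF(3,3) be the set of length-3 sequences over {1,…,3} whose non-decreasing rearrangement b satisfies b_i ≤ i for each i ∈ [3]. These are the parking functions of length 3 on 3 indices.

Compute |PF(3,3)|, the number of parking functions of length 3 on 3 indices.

16

|PF| = (3+1−3)·(3+1)^{3−1} = 1×16 = 16 (Pollak)
Example (3,2,1) → sorted (1,2,3): b_i ≤ i ∀i, a PF.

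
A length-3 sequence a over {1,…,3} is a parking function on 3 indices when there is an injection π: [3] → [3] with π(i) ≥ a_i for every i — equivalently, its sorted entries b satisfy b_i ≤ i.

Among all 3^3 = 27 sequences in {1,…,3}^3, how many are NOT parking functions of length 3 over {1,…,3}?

#PF = (3+1−3)·(3+1)^{3−1} = 1×16 = 16 (Konheim–Weiss)
One tuple (3,3,3) → sorted (3,3,3): b_1=3>1, not a PF.
3^3 − 16 = 27 − 16 = 11

11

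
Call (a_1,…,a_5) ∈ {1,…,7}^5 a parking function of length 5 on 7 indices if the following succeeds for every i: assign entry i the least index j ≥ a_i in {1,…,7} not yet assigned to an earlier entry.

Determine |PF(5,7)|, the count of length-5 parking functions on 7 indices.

12288

Count = (7+1−5)·(7+1)^{5−1} = 3·4096 = 12288 (Pollak)
E.g. (4,3,6,3,3) → sorted (3,3,3,4,6): b_i ≤ 2+i ∀i, a PF.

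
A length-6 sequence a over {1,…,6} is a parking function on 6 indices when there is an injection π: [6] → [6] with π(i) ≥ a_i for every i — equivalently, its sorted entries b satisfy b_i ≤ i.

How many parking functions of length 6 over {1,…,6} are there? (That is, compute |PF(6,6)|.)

|PF(6,6)| = 1·7^5 = 1 · 16807 = 16807 (Pollak)
Check (6,1,5,2,1,3) → sorted (1,1,2,3,5,6): b_i ≤ i ∀i, a PF.

16807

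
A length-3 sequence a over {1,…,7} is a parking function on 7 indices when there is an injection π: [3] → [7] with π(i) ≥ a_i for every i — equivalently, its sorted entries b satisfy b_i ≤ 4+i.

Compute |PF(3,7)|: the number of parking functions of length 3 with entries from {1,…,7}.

320

|PF(3,7)| = (7+1−3)·(7+1)^{3−1} = 5·64 = 320 (Konheim–Weiss)
One tuple (3,7,4) → sorted (3,4,7): b_i ≤ 4+i ∀i, a PF.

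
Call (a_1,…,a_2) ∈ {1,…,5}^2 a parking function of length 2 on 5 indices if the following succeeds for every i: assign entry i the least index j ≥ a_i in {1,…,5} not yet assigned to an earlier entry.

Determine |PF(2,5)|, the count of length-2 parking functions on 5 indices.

Count = (5−2+1)·(5+1)^(2−1) = 4×6 = 24 (Pollak)
Example (2,1) → sorted (1,2): b_i ≤ 3+i ∀i, a PF.

24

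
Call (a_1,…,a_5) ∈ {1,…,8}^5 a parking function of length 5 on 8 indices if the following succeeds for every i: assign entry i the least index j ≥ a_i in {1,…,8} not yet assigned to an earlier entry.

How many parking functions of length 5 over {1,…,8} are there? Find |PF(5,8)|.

|PF| = (8−5+1)·(8+1)^(5−1) = 4 · 6561 = 26244 (Konheim–Weiss)
One tuple (3,5,4,8,6) → sorted (3,4,5,6,8): b_i ≤ 3+i ∀i, a PF.

26244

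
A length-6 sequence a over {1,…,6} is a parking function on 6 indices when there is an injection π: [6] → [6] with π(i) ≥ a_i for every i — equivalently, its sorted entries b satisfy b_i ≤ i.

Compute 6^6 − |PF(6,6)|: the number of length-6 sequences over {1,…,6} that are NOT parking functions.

29849

#PF = (6+1−6)·(6+1)^{6−1} = 1×16807 = 16807
One tuple (5,5,1,1,6,5) → sorted (1,1,5,5,5,6): b_3=5>3, not a PF.
Total 46656; non-PF = 46656−16807 = 29849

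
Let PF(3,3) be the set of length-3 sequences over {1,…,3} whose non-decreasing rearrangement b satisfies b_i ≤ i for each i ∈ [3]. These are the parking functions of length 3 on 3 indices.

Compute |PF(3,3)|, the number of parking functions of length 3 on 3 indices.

|PF| = (3+1−3)·(3+1)^{3−1} = 1 · 16 = 16 [KW]
E.g. (2,2,1) → sorted (1,2,2): b_i ≤ i ∀i, a PF.

16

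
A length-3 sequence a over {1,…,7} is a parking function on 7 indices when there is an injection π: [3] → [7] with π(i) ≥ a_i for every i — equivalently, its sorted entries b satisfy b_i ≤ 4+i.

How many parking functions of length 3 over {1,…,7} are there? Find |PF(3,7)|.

320

|PF| = (8−3)·8^(3−1) = 5 · 64 = 320
Example (6,1,3) → sorted (1,3,6): b_i ≤ 4+i ∀i, a PF.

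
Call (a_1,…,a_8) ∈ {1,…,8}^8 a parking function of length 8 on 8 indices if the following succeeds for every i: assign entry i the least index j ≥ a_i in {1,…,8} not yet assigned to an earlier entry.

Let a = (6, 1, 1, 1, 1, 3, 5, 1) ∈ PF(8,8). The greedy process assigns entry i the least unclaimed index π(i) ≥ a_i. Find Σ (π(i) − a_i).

17

Σπ(i) = 1+…+8 = 36; Σa = 6+1+1+1+1+3+5+1 = 19; disp = 36−19 = 17.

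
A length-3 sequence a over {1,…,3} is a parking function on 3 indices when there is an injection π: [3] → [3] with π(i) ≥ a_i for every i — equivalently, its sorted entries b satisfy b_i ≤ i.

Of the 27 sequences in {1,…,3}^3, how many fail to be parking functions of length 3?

11

|PF(3,3)| = (4−3)·4^(3−1) = 1×16 = 16 (Konheim–Weiss)
Check (3,3,2) → sorted (2,3,3): b_1=2>1, not a PF.
Total 27; non-PF = 27−16 = 11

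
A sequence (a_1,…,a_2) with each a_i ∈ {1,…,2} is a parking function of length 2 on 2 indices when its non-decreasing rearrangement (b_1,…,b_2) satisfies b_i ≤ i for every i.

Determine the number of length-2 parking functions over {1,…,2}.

3

Count = (2+1−2)·(2+1)^{2−1} = 1×3 = 3
E.g. (1,1) → sorted (1,1): b_i ≤ i ∀i, a PF.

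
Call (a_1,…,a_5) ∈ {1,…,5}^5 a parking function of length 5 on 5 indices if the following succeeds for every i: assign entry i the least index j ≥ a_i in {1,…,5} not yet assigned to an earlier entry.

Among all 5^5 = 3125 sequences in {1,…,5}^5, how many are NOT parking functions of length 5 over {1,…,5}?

|PF(5,5)| = 1·6^4 = 1 · 1296 = 1296 [KW]
E.g. (5,5,5,2,1) → sorted (1,2,5,5,5): b_3=5>3, not a PF.
So 3125 − 1296 = 1829 fail.

1829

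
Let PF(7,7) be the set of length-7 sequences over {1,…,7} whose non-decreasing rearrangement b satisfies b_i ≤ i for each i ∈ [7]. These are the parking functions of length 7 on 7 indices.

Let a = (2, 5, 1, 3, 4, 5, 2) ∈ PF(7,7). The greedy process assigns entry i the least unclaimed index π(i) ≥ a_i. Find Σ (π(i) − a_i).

Σπ = 28 ({1..7} each once); Σa = 2+5+1+3+4+5+2 = 22; disp = 28−22 = 6.

6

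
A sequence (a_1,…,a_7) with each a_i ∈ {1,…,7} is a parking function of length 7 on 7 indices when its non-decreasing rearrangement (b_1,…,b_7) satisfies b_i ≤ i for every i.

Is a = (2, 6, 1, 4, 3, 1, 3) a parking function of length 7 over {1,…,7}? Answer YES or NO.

Rearranged: b = (1, 1, 2, 3, 3, 4, 6).
  b_1=1 ≤ 1
  b_2=1 ≤ 2
  b_3=2 ≤ 3
  b_4=3 ≤ 4
  b_5=3 ≤ 5
  b_6=4 ≤ 6
  b_7=6 ≤ 7
All bounds hold ⇒ YES

YES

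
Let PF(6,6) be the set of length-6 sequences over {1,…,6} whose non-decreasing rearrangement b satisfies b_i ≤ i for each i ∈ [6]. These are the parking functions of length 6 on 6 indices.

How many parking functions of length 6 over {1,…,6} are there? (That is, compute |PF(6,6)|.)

|PF(6,6)| = 1·7^5 = 1×16807 = 16807 (Konheim–Weiss)
E.g. (3,2,6,1,5,1) → sorted (1,1,2,3,5,6): b_i ≤ i ∀i, a PF.

16807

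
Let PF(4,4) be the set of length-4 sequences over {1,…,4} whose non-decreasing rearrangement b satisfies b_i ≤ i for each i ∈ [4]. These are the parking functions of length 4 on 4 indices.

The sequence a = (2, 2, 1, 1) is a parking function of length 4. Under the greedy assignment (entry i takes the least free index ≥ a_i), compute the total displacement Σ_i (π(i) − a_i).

Σπ = 10 ({1..4} each once); Σa = 2+2+1+1 = 6; disp = 10−6 = 4.

4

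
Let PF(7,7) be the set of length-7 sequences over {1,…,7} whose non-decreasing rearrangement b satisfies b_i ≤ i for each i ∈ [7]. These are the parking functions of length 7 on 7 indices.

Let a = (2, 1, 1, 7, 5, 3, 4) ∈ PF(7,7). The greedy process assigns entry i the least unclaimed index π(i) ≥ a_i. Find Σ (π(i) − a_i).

Σπ = 28 ({1..7} each once); Σa = 2+1+1+7+5+3+4 = 23; disp = 28−23 = 5.

5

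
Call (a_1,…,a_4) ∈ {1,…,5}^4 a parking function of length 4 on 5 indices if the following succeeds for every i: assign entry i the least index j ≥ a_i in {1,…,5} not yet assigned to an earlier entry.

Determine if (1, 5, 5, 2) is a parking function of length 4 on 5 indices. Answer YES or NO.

Order a: b = (1, 2, 5, 5).
  b_1=1 ≤ 2
  b_2=2 ≤ 3
  b_3=5 > 4
  fails at i=3 ⇒ NO

NO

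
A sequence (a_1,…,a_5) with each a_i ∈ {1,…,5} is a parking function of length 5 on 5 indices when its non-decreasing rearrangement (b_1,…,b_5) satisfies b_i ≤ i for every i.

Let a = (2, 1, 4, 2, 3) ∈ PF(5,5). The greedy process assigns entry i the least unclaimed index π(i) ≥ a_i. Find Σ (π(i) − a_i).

3

Σπ = 15 ({1..5} each once); Σa = 2+1+4+2+3 = 12; disp = 15−12 = 3.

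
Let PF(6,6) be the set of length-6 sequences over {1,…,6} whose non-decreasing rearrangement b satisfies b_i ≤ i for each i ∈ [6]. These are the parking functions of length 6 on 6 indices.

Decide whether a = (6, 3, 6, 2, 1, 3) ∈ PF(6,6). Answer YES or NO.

NO

Sorted: b = (1, 2, 3, 3, 6, 6).
  b_1=1 ≤ 1
  b_2=2 ≤ 2
  b_3=3 ≤ 3
  b_4=3 ≤ 4
  b_5=6 > 5
  fails at i=5 ⇒ NO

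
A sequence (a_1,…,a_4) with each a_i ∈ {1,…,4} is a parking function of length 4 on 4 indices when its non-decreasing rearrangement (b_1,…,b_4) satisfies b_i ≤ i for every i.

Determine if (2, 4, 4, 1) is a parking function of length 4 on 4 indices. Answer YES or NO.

NO

Sorted: b = (1, 2, 4, 4).
  b_1=1 ≤ 1
  b_2=2 ≤ 2
  b_3=4 > 3
  fails at i=3 ⇒ NO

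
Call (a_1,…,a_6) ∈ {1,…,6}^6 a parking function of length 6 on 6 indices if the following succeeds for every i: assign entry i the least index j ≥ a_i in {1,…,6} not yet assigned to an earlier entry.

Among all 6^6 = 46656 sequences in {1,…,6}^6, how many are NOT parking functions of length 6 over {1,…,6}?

|PF(6,6)| = 1·7^5 = 1×16807 = 16807 (Pollak)
One tuple (3,6,2,6,5,1) → sorted (1,2,3,5,6,6): b_4=5>4, not a PF.
6^6 − 16807 = 46656 − 16807 = 29849

29849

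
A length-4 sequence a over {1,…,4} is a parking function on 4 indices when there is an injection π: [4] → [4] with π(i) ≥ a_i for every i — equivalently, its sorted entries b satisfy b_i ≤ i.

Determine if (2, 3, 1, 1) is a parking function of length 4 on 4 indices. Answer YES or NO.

Rearranged: b = (1, 1, 2, 3).
  b_1=1 ≤ 1
  b_2=1 ≤ 2
  b_3=2 ≤ 3
  b_4=3 ≤ 4
All bounds hold ⇒ YES

YES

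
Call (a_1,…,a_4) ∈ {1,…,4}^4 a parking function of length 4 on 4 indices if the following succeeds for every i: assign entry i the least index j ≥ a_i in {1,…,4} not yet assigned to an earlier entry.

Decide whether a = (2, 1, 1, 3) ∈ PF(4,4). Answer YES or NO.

YES

Rearranged: b = (1, 1, 2, 3).
  b_1=1 ≤ 1
  b_2=1 ≤ 2
  b_3=2 ≤ 3
  b_4=3 ≤ 4
All bounds hold ⇒ YES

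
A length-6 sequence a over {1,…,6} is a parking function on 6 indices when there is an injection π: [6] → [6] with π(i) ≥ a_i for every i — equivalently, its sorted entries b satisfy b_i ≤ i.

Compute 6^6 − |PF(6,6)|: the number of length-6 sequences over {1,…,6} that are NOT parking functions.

29849

Count = (6−6+1)·(6+1)^(6−1) = 1 · 16807 = 16807
One tuple (5,6,3,4,5,5) → sorted (3,4,5,5,5,6): b_1=3>1, not a PF.
Total 46656; non-PF = 46656−16807 = 29849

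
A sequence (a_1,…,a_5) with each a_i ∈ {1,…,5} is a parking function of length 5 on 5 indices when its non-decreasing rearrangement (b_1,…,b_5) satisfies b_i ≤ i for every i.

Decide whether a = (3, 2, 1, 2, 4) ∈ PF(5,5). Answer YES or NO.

YES

Sorted: b = (1, 2, 2, 3, 4).
  b_1=1 ≤ 1
  b_2=2 ≤ 2
  b_3=2 ≤ 3
  b_4=3 ≤ 4
  b_5=4 ≤ 5
All bounds hold ⇒ YES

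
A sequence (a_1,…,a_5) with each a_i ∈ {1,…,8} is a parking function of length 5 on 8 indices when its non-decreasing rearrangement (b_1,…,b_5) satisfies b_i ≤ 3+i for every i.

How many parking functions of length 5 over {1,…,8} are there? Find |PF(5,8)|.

|PF(5,8)| = (8−5+1)·(8+1)^(5−1) = 4 · 6561 = 26244
Check (3,1,4,6,7) → sorted (1,3,4,6,7): b_i ≤ 3+i ∀i, a PF.

26244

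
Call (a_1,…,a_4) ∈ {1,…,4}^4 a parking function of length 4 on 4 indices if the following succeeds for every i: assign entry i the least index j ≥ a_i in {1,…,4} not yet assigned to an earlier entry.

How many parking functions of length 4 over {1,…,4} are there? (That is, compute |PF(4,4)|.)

125

Count = 1·5^3 = 1 · 125 = 125
Check (1,4,1,1) → sorted (1,1,1,4): b_i ≤ i ∀i, a PF.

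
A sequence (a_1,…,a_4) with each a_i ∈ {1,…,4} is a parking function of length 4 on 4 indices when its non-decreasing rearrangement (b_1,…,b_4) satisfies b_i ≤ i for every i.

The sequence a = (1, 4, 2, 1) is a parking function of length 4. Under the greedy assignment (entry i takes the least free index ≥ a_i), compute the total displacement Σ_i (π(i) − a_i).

Σπ = 4·5/2 = 10 (π permutes [4]); Σa = 1+4+2+1 = 8; disp = 10−8 = 2.

2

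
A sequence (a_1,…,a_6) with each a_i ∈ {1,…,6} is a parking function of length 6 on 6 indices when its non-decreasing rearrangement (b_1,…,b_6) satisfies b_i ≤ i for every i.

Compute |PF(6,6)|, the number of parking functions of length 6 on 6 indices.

16807

|PF(6,6)| = (6+1−6)·(6+1)^{6−1} = 1×16807 = 16807 (Pollak)
E.g. (2,6,1,4,1,3) → sorted (1,1,2,3,4,6): b_i ≤ i ∀i, a PF.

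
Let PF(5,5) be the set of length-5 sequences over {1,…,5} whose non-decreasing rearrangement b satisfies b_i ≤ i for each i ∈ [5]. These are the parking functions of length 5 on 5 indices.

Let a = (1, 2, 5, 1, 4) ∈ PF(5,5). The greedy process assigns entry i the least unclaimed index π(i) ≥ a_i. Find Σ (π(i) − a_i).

Σπ = 15 ({1..5} each once); Σa = 1+2+5+1+4 = 13; disp = 15−13 = 2.

2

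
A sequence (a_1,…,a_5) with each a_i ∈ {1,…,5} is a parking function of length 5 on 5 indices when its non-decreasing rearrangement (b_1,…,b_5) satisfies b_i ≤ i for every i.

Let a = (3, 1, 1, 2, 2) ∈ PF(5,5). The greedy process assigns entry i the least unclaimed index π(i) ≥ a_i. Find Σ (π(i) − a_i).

Σπ(i) = 1+…+5 = 15; Σa = 3+1+1+2+2 = 9; disp = 15−9 = 6.

6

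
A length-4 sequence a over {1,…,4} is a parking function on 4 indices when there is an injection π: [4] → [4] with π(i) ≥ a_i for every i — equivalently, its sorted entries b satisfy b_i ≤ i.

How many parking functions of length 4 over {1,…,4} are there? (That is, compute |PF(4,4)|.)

125

Count = (5−4)·5^(4−1) = 1·125 = 125
One tuple (2,2,1,1) → sorted (1,1,2,2): b_i ≤ i ∀i, a PF.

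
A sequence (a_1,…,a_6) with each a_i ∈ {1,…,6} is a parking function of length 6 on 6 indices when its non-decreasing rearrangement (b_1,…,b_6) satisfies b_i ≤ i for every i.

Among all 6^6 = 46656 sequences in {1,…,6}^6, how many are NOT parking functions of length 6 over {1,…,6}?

|PF| = (7−6)·7^(6−1) = 1 · 16807 = 16807 (Konheim–Weiss)
E.g. (2,3,6,4,6,6) → sorted (2,3,4,6,6,6): b_1=2>1, not a PF.
So 46656 − 16807 = 29849 fail.

29849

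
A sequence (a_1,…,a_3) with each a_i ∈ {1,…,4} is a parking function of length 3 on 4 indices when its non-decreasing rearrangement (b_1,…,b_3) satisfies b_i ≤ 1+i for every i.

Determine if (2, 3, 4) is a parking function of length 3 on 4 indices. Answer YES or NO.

Rearranged: b = (2, 3, 4).
  b_1=2 ≤ 2
  b_2=3 ≤ 3
  b_3=4 ≤ 4
All bounds hold ⇒ YES

YES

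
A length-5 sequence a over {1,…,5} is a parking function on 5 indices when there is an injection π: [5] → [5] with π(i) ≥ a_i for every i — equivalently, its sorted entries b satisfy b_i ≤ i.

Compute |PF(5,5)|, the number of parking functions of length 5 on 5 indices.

|PF(5,5)| = (6−5)·6^(5−1) = 1×1296 = 1296 [KW]
One tuple (4,1,2,3,2) → sorted (1,2,2,3,4): b_i ≤ i ∀i, a PF.

1296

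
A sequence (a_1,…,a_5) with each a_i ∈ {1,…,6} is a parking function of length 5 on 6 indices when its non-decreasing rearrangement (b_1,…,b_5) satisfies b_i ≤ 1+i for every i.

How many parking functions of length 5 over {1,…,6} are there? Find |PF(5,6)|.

Count = (7−5)·7^(5−1) = 2 · 2401 = 4802 (Konheim–Weiss)
Example (2,3,5,2,5) → sorted (2,2,3,5,5): b_i ≤ 1+i ∀i, a PF.

4802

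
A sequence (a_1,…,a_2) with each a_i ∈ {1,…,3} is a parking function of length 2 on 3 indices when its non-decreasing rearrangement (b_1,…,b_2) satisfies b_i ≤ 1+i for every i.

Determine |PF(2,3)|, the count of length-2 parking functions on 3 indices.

8

|PF(2,3)| = (3−2+1)·(3+1)^(2−1) = 2·4 = 8 (Pollak)
One tuple (2,1) → sorted (1,2): b_i ≤ 1+i ∀i, a PF.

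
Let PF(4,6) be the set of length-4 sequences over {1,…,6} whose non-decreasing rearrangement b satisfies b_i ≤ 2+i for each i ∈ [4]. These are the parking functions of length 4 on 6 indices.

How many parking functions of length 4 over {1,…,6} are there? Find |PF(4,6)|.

1029

#PF = (7−4)·7^(4−1) = 3·343 = 1029 (Konheim–Weiss)
One tuple (1,2,1,2) → sorted (1,1,2,2): b_i ≤ 2+i ∀i, a PF.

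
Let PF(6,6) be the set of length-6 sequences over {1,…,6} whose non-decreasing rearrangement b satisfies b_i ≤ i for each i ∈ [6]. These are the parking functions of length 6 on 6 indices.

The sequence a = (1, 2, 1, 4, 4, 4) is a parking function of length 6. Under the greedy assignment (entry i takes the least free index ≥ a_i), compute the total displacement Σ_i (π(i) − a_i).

Σπ = 6·7/2 = 21 (π permutes [6]); Σa = 1+2+1+4+4+4 = 16; disp = 21−16 = 5.

5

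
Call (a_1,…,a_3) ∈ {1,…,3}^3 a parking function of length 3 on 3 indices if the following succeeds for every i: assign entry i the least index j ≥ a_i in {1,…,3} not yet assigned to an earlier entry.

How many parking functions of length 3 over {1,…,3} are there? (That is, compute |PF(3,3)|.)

|PF| = (3−3+1)·(3+1)^(3−1) = 1·16 = 16 (Pollak)
Check (1,3,2) → sorted (1,2,3): b_i ≤ i ∀i, a PF.

16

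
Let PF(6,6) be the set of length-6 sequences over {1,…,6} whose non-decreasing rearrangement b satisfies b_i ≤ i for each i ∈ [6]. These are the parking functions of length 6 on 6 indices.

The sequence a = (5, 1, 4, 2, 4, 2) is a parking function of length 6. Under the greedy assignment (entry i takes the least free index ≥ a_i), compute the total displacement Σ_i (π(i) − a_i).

3

Σπ = 21 ({1..6} each once); Σa = 5+1+4+2+4+2 = 18; disp = 21−18 = 3.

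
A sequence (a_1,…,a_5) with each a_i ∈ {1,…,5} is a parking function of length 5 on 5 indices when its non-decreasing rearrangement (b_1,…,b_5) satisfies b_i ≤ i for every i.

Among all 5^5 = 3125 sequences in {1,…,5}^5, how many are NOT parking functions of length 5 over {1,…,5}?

1829

|PF| = (5−5+1)·(5+1)^(5−1) = 1×1296 = 1296 (Pollak)
Check (2,5,3,5,5) → sorted (2,3,5,5,5): b_1=2>1, not a PF.
Total 3125; non-PF = 3125−1296 = 1829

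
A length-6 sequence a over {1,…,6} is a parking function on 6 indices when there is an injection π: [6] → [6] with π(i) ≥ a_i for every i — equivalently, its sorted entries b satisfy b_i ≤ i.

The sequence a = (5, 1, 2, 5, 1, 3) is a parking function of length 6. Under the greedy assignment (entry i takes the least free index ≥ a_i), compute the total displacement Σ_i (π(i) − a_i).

4

Σπ(i) = 1+…+6 = 21; Σa = 5+1+2+5+1+3 = 17; disp = 21−17 = 4.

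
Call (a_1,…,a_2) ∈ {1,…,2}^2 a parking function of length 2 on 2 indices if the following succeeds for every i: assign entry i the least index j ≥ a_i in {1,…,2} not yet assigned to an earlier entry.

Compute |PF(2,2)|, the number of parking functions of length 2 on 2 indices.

3

|PF(2,2)| = 1·3^1 = 1×3 = 3
One tuple (2,1) → sorted (1,2): b_i ≤ i ∀i, a PF.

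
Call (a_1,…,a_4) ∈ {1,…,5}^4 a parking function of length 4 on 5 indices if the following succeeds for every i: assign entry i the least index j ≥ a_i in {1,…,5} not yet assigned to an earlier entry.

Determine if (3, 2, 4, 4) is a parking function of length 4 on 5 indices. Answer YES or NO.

Rearranged: b = (2, 3, 4, 4).
  b_1=2 ≤ 2
  b_2=3 ≤ 3
  b_3=4 ≤ 4
  b_4=4 ≤ 5
All bounds hold ⇒ YES

YES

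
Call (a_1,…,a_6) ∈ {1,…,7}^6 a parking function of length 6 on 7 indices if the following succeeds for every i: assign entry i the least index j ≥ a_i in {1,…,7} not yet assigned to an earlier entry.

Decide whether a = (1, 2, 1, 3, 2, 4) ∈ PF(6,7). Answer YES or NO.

Sorted: b = (1, 1, 2, 2, 3, 4).
  b_1=1 ≤ 2
  b_2=1 ≤ 3
  b_3=2 ≤ 4
  b_4=2 ≤ 5
  b_5=3 ≤ 6
  b_6=4 ≤ 7
All bounds hold ⇒ YES

YES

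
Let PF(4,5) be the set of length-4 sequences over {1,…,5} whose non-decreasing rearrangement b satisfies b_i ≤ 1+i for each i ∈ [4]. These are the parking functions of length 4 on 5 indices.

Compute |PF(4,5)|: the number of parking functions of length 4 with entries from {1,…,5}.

|PF(4,5)| = (5+1−4)·(5+1)^{4−1} = 2·216 = 432 (Konheim–Weiss)
Example (5,3,3,2) → sorted (2,3,3,5): b_i ≤ 1+i ∀i, a PF.

432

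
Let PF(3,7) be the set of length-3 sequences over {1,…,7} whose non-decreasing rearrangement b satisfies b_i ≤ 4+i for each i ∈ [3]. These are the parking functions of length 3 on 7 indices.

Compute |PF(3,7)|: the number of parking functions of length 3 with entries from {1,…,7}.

320

Count = (7+1−3)·(7+1)^{3−1} = 5 · 64 = 320 (Pollak)
One tuple (6,7,4) → sorted (4,6,7): b_i ≤ 4+i ∀i, a PF.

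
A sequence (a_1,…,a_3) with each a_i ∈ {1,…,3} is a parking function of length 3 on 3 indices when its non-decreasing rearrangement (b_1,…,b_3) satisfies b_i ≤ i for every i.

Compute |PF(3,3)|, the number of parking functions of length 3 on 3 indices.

16

Count = (3+1−3)·(3+1)^{3−1} = 1·16 = 16 [KW]
E.g. (2,1,2) → sorted (1,2,2): b_i ≤ i ∀i, a PF.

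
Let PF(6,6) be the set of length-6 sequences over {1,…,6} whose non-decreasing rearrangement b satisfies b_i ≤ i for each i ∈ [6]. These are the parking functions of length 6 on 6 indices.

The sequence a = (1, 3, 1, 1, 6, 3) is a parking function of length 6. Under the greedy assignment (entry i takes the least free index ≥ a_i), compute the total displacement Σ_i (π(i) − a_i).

Σπ = 6·7/2 = 21 (π permutes [6]); Σa = 1+3+1+1+6+3 = 15; disp = 21−15 = 6.

6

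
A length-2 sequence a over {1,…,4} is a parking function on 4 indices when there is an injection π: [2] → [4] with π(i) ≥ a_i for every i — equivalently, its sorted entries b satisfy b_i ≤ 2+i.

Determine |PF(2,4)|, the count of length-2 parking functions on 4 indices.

15

|PF(2,4)| = 3·5^1 = 3·5 = 15 (Pollak)
E.g. (2,2) → sorted (2,2): b_i ≤ 2+i ∀i, a PF.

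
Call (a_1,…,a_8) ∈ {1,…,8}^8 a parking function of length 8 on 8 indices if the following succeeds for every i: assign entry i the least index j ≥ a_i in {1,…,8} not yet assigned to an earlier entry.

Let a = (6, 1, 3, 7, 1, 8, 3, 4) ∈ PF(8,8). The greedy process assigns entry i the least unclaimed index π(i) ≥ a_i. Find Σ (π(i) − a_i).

Σπ(i) = 1+…+8 = 36; Σa = 6+1+3+7+1+8+3+4 = 33; disp = 36−33 = 3.

3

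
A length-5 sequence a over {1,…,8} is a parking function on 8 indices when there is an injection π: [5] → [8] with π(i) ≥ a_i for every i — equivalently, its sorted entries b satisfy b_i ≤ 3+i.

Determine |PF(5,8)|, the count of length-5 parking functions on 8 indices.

26244

|PF(5,8)| = 4·9^4 = 4×6561 = 26244
Example (1,1,4,7,1) → sorted (1,1,1,4,7): b_i ≤ 3+i ∀i, a PF.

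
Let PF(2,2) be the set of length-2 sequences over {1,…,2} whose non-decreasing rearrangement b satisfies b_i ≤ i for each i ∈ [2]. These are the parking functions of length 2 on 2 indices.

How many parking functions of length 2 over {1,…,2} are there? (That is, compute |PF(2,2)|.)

3

|PF(2,2)| = (2−2+1)·(2+1)^(2−1) = 1 · 3 = 3 (Pollak)
One tuple (2,1) → sorted (1,2): b_i ≤ i ∀i, a PF.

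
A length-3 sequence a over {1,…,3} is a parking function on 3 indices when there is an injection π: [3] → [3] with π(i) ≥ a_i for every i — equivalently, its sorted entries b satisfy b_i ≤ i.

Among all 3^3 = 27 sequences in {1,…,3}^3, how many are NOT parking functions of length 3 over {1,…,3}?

Count = (4−3)·4^(3−1) = 1·16 = 16 (Konheim–Weiss)
Check (3,3,1) → sorted (1,3,3): b_2=3>2, not a PF.
So 27 − 16 = 11 fail.

11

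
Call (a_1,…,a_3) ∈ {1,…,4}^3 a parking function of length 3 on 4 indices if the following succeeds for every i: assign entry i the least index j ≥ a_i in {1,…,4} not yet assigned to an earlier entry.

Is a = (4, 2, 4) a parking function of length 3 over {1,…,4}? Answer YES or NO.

Sorted: b = (2, 4, 4).
  b_1=2 ≤ 2
  b_2=4 > 3
  fails at i=2 ⇒ NO

NO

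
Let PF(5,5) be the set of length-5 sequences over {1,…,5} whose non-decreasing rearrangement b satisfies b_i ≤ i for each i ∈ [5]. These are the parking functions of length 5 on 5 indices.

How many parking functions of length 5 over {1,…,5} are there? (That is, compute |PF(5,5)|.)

1296

|PF| = (6−5)·6^(5−1) = 1 · 1296 = 1296 (Konheim–Weiss)
E.g. (1,3,1,5,4) → sorted (1,1,3,4,5): b_i ≤ i ∀i, a PF.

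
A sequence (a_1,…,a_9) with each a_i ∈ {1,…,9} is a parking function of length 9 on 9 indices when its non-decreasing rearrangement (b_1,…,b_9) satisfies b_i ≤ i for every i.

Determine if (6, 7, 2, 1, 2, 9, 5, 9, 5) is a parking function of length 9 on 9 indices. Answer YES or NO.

Sorted: b = (1, 2, 2, 5, 5, 6, 7, 9, 9).
  b_1=1 ≤ 1
  b_2=2 ≤ 2
  b_3=2 ≤ 3
  b_4=5 > 4
  fails at i=4 ⇒ NO

NO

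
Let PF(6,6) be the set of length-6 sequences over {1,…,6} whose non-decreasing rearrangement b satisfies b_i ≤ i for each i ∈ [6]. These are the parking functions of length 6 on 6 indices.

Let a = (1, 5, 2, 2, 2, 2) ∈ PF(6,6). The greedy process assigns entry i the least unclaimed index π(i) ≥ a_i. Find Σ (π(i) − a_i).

7

Σπ = 21 ({1..6} each once); Σa = 1+5+2+2+2+2 = 14; disp = 21−14 = 7.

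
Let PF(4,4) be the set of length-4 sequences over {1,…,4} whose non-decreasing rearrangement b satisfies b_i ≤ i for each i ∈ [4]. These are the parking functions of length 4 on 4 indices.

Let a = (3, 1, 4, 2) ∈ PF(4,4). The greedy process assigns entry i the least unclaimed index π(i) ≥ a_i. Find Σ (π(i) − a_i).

Σπ = 10 ({1..4} each once); Σa = 3+1+4+2 = 10; disp = 10−10 = 0.

0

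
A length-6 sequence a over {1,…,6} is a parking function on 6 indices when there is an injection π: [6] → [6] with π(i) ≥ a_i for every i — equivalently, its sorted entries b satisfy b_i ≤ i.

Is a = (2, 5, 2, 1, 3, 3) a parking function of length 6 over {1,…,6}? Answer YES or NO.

YES

Rearranged: b = (1, 2, 2, 3, 3, 5).
  b_1=1 ≤ 1
  b_2=2 ≤ 2
  b_3=2 ≤ 3
  b_4=3 ≤ 4
  b_5=3 ≤ 5
  b_6=5 ≤ 6
All bounds hold ⇒ YES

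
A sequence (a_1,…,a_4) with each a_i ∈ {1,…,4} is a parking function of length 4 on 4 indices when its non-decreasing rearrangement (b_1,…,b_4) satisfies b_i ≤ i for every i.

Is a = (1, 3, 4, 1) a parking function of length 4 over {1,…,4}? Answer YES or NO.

YES

Rearranged: b = (1, 1, 3, 4).
  b_1=1 ≤ 1
  b_2=1 ≤ 2
  b_3=3 ≤ 3
  b_4=4 ≤ 4
All bounds hold ⇒ YES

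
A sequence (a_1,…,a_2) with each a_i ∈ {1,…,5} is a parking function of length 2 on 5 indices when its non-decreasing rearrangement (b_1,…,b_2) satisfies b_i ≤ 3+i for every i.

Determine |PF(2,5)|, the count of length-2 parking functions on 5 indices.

24

#PF = (6−2)·6^(2−1) = 4·6 = 24 (Konheim–Weiss)
Check (5,2) → sorted (2,5): b_i ≤ 3+i ∀i, a PF.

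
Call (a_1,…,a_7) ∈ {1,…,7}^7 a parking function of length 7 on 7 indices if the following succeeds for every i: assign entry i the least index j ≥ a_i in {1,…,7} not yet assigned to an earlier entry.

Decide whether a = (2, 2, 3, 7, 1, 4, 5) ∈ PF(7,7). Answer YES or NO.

YES

Order a: b = (1, 2, 2, 3, 4, 5, 7).
  b_1=1 ≤ 1
  b_2=2 ≤ 2
  b_3=2 ≤ 3
  b_4=3 ≤ 4
  b_5=4 ≤ 5
  b_6=5 ≤ 6
  b_7=7 ≤ 7
All bounds hold ⇒ YES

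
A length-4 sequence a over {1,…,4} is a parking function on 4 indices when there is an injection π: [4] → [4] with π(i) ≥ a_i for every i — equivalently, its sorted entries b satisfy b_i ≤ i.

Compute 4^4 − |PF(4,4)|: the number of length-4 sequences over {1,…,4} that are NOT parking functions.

|PF(4,4)| = (4+1−4)·(4+1)^{4−1} = 1·125 = 125
One tuple (3,2,4,2) → sorted (2,2,3,4): b_1=2>1, not a PF.
Total 256; non-PF = 256−125 = 131

131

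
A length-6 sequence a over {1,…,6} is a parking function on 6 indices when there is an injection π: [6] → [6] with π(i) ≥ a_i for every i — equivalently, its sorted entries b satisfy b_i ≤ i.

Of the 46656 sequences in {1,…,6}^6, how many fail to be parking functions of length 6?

29849

|PF| = (6+1−6)·(6+1)^{6−1} = 1 · 16807 = 16807 [KW]
E.g. (5,6,4,5,5,6) → sorted (4,5,5,5,6,6): b_1=4>1, not a PF.
Total 46656; non-PF = 46656−16807 = 29849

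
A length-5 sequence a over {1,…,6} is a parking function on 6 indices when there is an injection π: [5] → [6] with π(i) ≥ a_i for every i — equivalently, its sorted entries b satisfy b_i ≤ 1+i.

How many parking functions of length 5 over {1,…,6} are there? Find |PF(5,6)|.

4802

|PF| = (6−5+1)·(6+1)^(5−1) = 2×2401 = 4802 (Pollak)
E.g. (1,2,4,2,2) → sorted (1,2,2,2,4): b_i ≤ 1+i ∀i, a PF.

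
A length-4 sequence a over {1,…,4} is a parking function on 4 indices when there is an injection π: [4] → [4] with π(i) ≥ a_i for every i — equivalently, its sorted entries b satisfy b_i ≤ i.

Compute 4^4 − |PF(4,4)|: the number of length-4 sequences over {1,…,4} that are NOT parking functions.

131

|PF(4,4)| = 1·5^3 = 1·125 = 125 (Pollak)
One tuple (3,2,3,2) → sorted (2,2,3,3): b_1=2>1, not a PF.
4^4 − 125 = 256 − 125 = 131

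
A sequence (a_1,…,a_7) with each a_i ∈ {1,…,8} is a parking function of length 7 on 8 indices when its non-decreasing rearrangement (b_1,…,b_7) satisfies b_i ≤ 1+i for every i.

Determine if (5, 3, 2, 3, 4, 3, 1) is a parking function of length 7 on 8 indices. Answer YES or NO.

Sorted: b = (1, 2, 3, 3, 3, 4, 5).
  b_1=1 ≤ 2
  b_2=2 ≤ 3
  b_3=3 ≤ 4
  b_4=3 ≤ 5
  b_5=3 ≤ 6
  b_6=4 ≤ 7
  b_7=5 ≤ 8
All bounds hold ⇒ YES

YES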